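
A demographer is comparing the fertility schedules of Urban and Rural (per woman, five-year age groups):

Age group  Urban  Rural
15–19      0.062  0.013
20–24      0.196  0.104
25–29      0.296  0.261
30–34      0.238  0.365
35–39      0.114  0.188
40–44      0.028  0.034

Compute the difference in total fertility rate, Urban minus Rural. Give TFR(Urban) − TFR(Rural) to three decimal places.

Urban:
  Sum of ASFRs = 0.062 + 0.196 + 0.296 + 0.238 + 0.114 + 0.028 = 0.934
  TFR = 5 × 0.934 = 4.67
Rural:
  Sum of ASFRs = 0.013 + 0.104 + 0.261 + 0.365 + 0.188 + 0.034 = 0.965
  TFR = 5 × 0.965 = 4.825
Difference = 4.67 − 4.825 = -0.155

-0.155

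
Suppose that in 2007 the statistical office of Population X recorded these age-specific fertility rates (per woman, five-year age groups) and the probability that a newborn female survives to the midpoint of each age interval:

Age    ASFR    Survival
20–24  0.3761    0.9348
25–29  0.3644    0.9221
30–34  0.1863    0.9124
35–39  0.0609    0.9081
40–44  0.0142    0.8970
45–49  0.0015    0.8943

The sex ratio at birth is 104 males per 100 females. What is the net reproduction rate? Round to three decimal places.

Proportion female at birth = 100 / (100 + 104) = 0.49020.
Each age group contributes 5 × ASFR × survival:
  20–24: 5 × 0.3761 × 0.9348 = 1.75789
  25–29: 5 × 0.3644 × 0.9221 = 1.68007
  30–34: 5 × 0.1863 × 0.9124 = 0.84990
  35–39: 5 × 0.0609 × 0.9081 = 0.27652
  40–44: 5 × 0.0142 × 0.8970 = 0.06369
  45–49: 5 × 0.0015 × 0.8943 = 0.00671
Sum = 4.63478
NRR = 0.49020 × 4.63478 = 2.27197

2.272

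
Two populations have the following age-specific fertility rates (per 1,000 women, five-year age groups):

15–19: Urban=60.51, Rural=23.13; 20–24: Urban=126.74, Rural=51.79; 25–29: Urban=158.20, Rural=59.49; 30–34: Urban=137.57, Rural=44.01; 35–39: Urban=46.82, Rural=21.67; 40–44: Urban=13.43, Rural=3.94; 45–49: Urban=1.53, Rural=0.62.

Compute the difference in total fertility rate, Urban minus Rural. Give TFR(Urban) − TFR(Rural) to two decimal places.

Urban:
  Sum of ASFRs = 60.51 + 126.74 + 158.20 + 137.57 + 46.82 + 13.43 + 1.53 = 544.80
  TFR = 5 × 544.80 / 1000 = 2.724
Rural:
  Sum of ASFRs = 23.13 + 51.79 + 59.49 + 44.01 + 21.67 + 3.94 + 0.62 = 204.65
  TFR = 5 × 204.65 / 1000 = 1.02325
Difference = 2.724 − 1.02325 = 1.70075

1.70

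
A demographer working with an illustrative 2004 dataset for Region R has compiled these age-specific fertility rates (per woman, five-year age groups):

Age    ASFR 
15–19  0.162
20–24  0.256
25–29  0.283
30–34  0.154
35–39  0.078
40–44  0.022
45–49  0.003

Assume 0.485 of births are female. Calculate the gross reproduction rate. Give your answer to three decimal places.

2.323

Proportion female at birth = 0.485.
Sum of ASFRs = 0.162 + 0.256 + 0.283 + 0.154 + 0.078 + 0.022 + 0.003 = 0.958
TFR = 5 × 0.958 = 4.79
GRR = 0.485 × 4.79 = 2.32315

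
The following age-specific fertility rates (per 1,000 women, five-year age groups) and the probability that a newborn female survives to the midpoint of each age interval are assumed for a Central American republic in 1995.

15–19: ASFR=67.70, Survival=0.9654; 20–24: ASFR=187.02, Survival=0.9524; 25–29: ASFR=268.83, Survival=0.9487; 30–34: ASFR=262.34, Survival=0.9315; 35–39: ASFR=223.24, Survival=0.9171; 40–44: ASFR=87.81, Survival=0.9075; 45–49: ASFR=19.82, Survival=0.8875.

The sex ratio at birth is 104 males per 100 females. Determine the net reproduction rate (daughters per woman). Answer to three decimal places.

Proportion female at birth = 100 / (100 + 104) = 0.49020.
Each age group contributes 5 × ASFR × survival:
  15–19: 5 × 67.70/1000 × 0.9654 = 0.32679
  20–24: 5 × 187.02/1000 × 0.9524 = 0.89059
  25–29: 5 × 268.83/1000 × 0.9487 = 1.27520
  30–34: 5 × 262.34/1000 × 0.9315 = 1.22185
  35–39: 5 × 223.24/1000 × 0.9171 = 1.02367
  40–44: 5 × 87.81/1000 × 0.9075 = 0.39844
  45–49: 5 × 19.82/1000 × 0.8875 = 0.08795
Sum = 5.22449
NRR = 0.49020 × 5.22449 = 2.56104

2.561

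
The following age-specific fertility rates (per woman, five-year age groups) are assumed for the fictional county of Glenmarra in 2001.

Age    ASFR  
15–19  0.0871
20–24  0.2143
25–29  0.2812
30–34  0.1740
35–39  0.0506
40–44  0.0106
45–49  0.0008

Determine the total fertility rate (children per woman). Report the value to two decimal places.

Sum of ASFRs = 0.0871 + 0.2143 + 0.2812 + 0.1740 + 0.0506 + 0.0106 + 0.0008 = 0.8186
TFR = 5 × 0.8186 = 4.093

4.09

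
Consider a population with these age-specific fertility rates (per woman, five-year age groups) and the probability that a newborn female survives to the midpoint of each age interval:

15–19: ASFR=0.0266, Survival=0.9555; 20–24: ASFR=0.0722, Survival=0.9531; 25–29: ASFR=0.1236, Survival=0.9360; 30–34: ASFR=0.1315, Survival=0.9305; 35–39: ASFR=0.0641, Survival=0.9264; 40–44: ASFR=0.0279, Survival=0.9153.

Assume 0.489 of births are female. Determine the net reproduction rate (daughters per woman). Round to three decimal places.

Proportion female at birth = 0.489.
Per-age-group product (5 × ASFR × survival probability):
  15–19: 5 × 0.0266 × 0.9555 = 0.12708
  20–24: 5 × 0.0722 × 0.9531 = 0.34407
  25–29: 5 × 0.1236 × 0.9360 = 0.57845
  30–34: 5 × 0.1315 × 0.9305 = 0.61180
  35–39: 5 × 0.0641 × 0.9264 = 0.29691
  40–44: 5 × 0.0279 × 0.9153 = 0.12768
Sum = 2.08599
NRR = 0.489 × 2.08599 = 1.02005

1.020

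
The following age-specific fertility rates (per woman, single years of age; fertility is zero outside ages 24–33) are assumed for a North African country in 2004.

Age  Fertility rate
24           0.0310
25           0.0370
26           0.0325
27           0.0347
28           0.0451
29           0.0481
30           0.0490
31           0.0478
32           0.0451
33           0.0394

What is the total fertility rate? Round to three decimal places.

0.410

Sum of ASFRs = 0.0310 + 0.0370 + 0.0325 + 0.0347 + 0.0451 + 0.0481 + 0.0490 + 0.0478 + 0.0451 + 0.0394 = 0.4097
TFR = 0.4097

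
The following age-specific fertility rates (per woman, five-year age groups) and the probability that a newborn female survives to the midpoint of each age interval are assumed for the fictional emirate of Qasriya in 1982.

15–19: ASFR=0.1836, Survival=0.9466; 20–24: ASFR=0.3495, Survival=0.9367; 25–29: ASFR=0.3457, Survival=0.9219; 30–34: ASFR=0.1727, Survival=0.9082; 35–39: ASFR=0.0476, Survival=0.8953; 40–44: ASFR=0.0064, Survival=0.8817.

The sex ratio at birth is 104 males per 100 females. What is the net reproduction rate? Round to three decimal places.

2.512

Proportion female at birth = 100 / (100 + 104) = 0.49020.
Per-age-group product (5 × ASFR × survival probability):
  15–19: 5 × 0.1836 × 0.9466 = 0.86898
  20–24: 5 × 0.3495 × 0.9367 = 1.63688
  25–29: 5 × 0.3457 × 0.9219 = 1.59350
  30–34: 5 × 0.1727 × 0.9082 = 0.78423
  35–39: 5 × 0.0476 × 0.8953 = 0.21308
  40–44: 5 × 0.0064 × 0.8817 = 0.02821
Sum = 5.12488
NRR = 0.49020 × 5.12488 = 2.51222
With NRR above 1 the population is above replacement fertility.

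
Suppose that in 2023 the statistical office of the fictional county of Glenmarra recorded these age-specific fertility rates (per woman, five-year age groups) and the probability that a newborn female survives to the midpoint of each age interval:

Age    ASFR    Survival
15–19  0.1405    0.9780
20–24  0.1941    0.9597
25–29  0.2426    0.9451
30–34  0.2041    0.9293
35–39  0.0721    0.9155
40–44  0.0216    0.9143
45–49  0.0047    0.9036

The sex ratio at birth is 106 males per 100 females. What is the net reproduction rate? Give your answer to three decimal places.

2.021

Proportion female at birth = 100 / (100 + 106) = 0.48544.
Each age group contributes 5 × ASFR × survival:
  15–19: 5 × 0.1405 × 0.9780 = 0.68705
  20–24: 5 × 0.1941 × 0.9597 = 0.93139
  25–29: 5 × 0.2426 × 0.9451 = 1.14641
  30–34: 5 × 0.2041 × 0.9293 = 0.94835
  35–39: 5 × 0.0721 × 0.9155 = 0.33004
  40–44: 5 × 0.0216 × 0.9143 = 0.09874
  45–49: 5 × 0.0047 × 0.9036 = 0.02123
Sum = 4.16321
NRR = 0.48544 × 4.16321 = 2.02099
An NRR exceeding 1 indicates intrinsic growth under these rates.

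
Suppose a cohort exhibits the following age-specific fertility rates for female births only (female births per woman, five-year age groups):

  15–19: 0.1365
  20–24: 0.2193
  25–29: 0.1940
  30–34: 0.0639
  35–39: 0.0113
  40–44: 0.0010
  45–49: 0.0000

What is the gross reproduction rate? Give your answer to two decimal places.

Sum of female ASFRs = 0.1365 + 0.2193 + 0.1940 + 0.0639 + 0.0113 + 0.0010 + 0.0000 = 0.6260
GRR = 5 × 0.6260 = 3.13

3.13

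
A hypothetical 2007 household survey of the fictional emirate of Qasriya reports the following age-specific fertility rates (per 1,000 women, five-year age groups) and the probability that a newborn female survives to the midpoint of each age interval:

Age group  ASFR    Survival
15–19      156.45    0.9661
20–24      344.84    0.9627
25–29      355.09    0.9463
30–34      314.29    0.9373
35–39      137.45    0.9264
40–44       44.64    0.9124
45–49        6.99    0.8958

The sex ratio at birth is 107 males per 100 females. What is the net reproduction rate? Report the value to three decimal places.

Proportion female at birth = 100 / (100 + 107) = 0.48309.
Survival-weighted fertility by age (5·fₓ·Sₓ):
  15–19: 5 × 156.45/1000 × 0.9661 = 0.75573
  20–24: 5 × 344.84/1000 × 0.9627 = 1.65989
  25–29: 5 × 355.09/1000 × 0.9463 = 1.68011
  30–34: 5 × 314.29/1000 × 0.9373 = 1.47292
  35–39: 5 × 137.45/1000 × 0.9264 = 0.63667
  40–44: 5 × 44.64/1000 × 0.9124 = 0.20365
  45–49: 5 × 6.99/1000 × 0.8958 = 0.03131
Sum = 6.44028
NRR = 0.48309 × 6.44028 = 3.11123
NRR > 1, so each generation more than replaces itself.

3.111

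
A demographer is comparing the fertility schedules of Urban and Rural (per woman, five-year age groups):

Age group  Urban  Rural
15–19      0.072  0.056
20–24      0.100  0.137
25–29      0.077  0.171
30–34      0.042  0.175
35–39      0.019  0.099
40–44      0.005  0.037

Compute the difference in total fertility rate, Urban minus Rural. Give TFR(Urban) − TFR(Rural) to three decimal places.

-1.800

Urban:
  Sum of ASFRs = 0.072 + 0.100 + 0.077 + 0.042 + 0.019 + 0.005 = 0.315
  TFR = 5 × 0.315 = 1.575
Rural:
  Sum of ASFRs = 0.056 + 0.137 + 0.171 + 0.175 + 0.099 + 0.037 = 0.675
  TFR = 5 × 0.675 = 3.375
Difference = 1.575 − 3.375 = -1.8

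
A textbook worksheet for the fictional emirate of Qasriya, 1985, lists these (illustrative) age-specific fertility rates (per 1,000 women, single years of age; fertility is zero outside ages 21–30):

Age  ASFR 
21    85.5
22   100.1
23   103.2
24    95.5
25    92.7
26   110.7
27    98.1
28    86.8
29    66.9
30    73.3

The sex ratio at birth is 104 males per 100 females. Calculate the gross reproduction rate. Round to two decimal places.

0.45

Proportion female at birth = 100 / (100 + 104) = 0.49020.
Sum of ASFRs = 85.5 + 100.1 + 103.2 + 95.5 + 92.7 + 110.7 + 98.1 + 86.8 + 66.9 + 73.3 = 912.8
TFR = 912.8 / 1000 = 0.9128
GRR = 0.49020 × 0.9128 = 0.44745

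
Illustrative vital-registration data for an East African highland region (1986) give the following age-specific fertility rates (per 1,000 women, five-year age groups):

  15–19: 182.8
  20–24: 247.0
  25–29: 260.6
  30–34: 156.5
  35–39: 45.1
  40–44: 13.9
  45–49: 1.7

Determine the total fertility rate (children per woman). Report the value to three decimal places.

4.538

Sum of ASFRs = 182.8 + 247.0 + 260.6 + 156.5 + 45.1 + 13.9 + 1.7 = 907.6
TFR = 5 × 907.6 / 1000 = 4.538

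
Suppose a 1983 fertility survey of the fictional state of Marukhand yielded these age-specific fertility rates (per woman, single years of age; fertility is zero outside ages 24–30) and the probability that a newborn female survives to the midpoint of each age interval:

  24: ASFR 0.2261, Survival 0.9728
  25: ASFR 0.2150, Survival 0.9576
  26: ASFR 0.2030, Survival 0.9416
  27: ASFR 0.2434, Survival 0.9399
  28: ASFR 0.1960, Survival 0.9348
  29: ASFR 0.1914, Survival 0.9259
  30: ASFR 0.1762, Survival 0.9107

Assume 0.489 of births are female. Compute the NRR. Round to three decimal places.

0.668

Proportion female at birth = 0.489.
Survival-weighted fertility by age (1·fₓ·Sₓ):
  24: 1 × 0.2261 × 0.9728 = 0.21995
  25: 1 × 0.2150 × 0.9576 = 0.20588
  26: 1 × 0.2030 × 0.9416 = 0.19114
  27: 1 × 0.2434 × 0.9399 = 0.22877
  28: 1 × 0.1960 × 0.9348 = 0.18322
  29: 1 × 0.1914 × 0.9259 = 0.17722
  30: 1 × 0.1762 × 0.9107 = 0.16047
Sum = 1.36665
NRR = 0.489 × 1.36665 = 0.66829
NRR < 1, so the cohort does not fully replace itself.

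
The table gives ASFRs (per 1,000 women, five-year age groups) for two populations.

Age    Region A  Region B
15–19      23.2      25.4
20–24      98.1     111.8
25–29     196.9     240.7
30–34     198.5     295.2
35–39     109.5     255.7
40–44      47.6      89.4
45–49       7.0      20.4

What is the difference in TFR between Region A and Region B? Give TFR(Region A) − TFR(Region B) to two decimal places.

Region A:
  Sum of ASFRs = 23.2 + 98.1 + 196.9 + 198.5 + 109.5 + 47.6 + 7.0 = 680.8
  TFR = 5 × 680.8 / 1000 = 3.404
Region B:
  Sum of ASFRs = 25.4 + 111.8 + 240.7 + 295.2 + 255.7 + 89.4 + 20.4 = 1038.6
  TFR = 5 × 1038.6 / 1000 = 5.193
Difference = 3.404 − 5.193 = -1.789

-1.79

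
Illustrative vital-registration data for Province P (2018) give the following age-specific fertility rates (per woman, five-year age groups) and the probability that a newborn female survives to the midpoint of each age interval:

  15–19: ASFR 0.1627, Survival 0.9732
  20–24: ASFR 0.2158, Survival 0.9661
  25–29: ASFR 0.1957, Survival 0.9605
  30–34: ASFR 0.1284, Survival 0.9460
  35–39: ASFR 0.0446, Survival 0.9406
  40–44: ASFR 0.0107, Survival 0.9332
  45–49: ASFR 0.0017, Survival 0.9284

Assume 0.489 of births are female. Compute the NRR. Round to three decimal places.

Proportion female at birth = 0.489.
Per-age-group product (5 × ASFR × survival probability):
  15–19: 5 × 0.1627 × 0.9732 = 0.79170
  20–24: 5 × 0.2158 × 0.9661 = 1.04242
  25–29: 5 × 0.1957 × 0.9605 = 0.93985
  30–34: 5 × 0.1284 × 0.9460 = 0.60733
  35–39: 5 × 0.0446 × 0.9406 = 0.20975
  40–44: 5 × 0.0107 × 0.9332 = 0.04993
  45–49: 5 × 0.0017 × 0.9284 = 0.00789
Sum = 3.64887
NRR = 0.489 × 3.64887 = 1.78430
NRR > 1, so each generation more than replaces itself.

1.784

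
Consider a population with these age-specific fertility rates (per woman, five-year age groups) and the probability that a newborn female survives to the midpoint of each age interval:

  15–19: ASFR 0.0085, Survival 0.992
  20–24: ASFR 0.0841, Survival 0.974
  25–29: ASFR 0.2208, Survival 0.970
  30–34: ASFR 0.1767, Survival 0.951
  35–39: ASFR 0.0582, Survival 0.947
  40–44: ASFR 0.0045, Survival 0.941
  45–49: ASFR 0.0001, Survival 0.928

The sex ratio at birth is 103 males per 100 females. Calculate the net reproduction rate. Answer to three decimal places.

1.310

Proportion female at birth = 100 / (100 + 103) = 0.49261.
Survival-weighted fertility by age (5·fₓ·Sₓ):
  15–19: 5 × 0.0085 × 0.992 = 0.04216
  20–24: 5 × 0.0841 × 0.974 = 0.40957
  25–29: 5 × 0.2208 × 0.970 = 1.07088
  30–34: 5 × 0.1767 × 0.951 = 0.84021
  35–39: 5 × 0.0582 × 0.947 = 0.27558
  40–44: 5 × 0.0045 × 0.941 = 0.02117
  45–49: 5 × 0.0001 × 0.928 = 0.00046
Sum = 2.66003
NRR = 0.49261 × 2.66003 = 1.31036
With NRR above 1 the population is above replacement fertility.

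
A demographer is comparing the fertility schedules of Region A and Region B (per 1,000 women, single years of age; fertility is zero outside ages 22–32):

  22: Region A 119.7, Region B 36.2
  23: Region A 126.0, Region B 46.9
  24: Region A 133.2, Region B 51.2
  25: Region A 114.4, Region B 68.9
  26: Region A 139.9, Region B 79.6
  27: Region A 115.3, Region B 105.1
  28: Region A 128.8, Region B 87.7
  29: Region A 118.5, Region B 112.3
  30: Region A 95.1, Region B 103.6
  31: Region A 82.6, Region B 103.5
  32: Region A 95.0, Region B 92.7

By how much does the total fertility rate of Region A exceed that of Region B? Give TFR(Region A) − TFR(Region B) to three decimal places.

Region A:
  Sum of ASFRs = 119.7 + 126.0 + 133.2 + 114.4 + 139.9 + 115.3 + 128.8 + 118.5 + 95.1 + 82.6 + 95.0 = 1268.5
  TFR = 1268.5 / 1000 = 1.2685
Region B:
  Sum of ASFRs = 36.2 + 46.9 + 51.2 + 68.9 + 79.6 + 105.1 + 87.7 + 112.3 + 103.6 + 103.5 + 92.7 = 887.7
  TFR = 887.7 / 1000 = 0.8877
Difference = 1.2685 − 0.8877 = 0.3808

0.381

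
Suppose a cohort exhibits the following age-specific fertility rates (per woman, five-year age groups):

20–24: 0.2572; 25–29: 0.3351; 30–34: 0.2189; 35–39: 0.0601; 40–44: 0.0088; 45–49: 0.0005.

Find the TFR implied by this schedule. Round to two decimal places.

4.40

Sum of ASFRs = 0.2572 + 0.3351 + 0.2189 + 0.0601 + 0.0088 + 0.0005 = 0.8806
TFR = 5 × 0.8806 = 4.403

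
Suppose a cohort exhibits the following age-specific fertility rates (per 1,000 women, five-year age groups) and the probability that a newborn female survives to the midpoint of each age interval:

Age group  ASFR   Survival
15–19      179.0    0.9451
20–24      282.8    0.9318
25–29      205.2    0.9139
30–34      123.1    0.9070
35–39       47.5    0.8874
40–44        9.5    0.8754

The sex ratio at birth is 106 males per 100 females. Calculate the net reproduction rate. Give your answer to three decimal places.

1.899

Proportion female at birth = 100 / (100 + 106) = 0.48544.
Weighting each age-specific rate by interval width and survival:
  15–19: 5 × 179.0/1000 × 0.9451 = 0.84586
  20–24: 5 × 282.8/1000 × 0.9318 = 1.31757
  25–29: 5 × 205.2/1000 × 0.9139 = 0.93766
  30–34: 5 × 123.1/1000 × 0.9070 = 0.55826
  35–39: 5 × 47.5/1000 × 0.8874 = 0.21076
  40–44: 5 × 9.5/1000 × 0.8754 = 0.04158
Sum = 3.91169
NRR = 0.48544 × 3.91169 = 1.89889
An NRR exceeding 1 indicates intrinsic growth under these rates.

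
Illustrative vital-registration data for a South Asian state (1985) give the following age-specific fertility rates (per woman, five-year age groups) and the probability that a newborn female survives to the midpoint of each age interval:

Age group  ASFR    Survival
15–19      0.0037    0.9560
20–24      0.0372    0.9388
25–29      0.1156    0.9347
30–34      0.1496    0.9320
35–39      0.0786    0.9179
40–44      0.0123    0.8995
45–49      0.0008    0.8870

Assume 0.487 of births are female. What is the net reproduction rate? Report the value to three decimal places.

0.901

Proportion female at birth = 0.487.
Weighting each age-specific rate by interval width and survival:
  15–19: 5 × 0.0037 × 0.9560 = 0.01769
  20–24: 5 × 0.0372 × 0.9388 = 0.17462
  25–29: 5 × 0.1156 × 0.9347 = 0.54026
  30–34: 5 × 0.1496 × 0.9320 = 0.69714
  35–39: 5 × 0.0786 × 0.9179 = 0.36073
  40–44: 5 × 0.0123 × 0.8995 = 0.05532
  45–49: 5 × 0.0008 × 0.8870 = 0.00355
Sum = 1.84931
NRR = 0.487 × 1.84931 = 0.90061
With NRR below 1 the population is below replacement fertility.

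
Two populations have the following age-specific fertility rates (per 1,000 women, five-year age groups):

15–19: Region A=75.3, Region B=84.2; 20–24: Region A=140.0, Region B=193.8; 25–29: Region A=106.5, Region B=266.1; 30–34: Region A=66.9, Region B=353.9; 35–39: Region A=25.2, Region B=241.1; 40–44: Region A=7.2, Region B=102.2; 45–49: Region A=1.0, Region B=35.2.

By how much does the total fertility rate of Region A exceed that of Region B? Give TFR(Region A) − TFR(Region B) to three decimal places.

-4.272

Region A:
  Sum of ASFRs = 75.3 + 140.0 + 106.5 + 66.9 + 25.2 + 7.2 + 1.0 = 422.1
  TFR = 5 × 422.1 / 1000 = 2.1105
Region B:
  Sum of ASFRs = 84.2 + 193.8 + 266.1 + 353.9 + 241.1 + 102.2 + 35.2 = 1276.5
  TFR = 5 × 1276.5 / 1000 = 6.3825
Difference = 2.1105 − 6.3825 = -4.272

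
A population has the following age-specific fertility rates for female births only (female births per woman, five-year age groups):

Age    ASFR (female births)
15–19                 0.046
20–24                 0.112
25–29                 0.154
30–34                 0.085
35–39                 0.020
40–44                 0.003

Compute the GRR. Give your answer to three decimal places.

2.100

Sum of female ASFRs = 0.046 + 0.112 + 0.154 + 0.085 + 0.020 + 0.003 = 0.420
GRR = 5 × 0.420 = 2.1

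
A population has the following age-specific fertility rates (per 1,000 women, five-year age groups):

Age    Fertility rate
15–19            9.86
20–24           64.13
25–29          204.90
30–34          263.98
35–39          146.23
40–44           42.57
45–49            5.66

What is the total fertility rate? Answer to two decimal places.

3.69

Sum of ASFRs = 9.86 + 64.13 + 204.90 + 263.98 + 146.23 + 42.57 + 5.66 = 737.33
TFR = 5 × 737.33 / 1000 = 3.68665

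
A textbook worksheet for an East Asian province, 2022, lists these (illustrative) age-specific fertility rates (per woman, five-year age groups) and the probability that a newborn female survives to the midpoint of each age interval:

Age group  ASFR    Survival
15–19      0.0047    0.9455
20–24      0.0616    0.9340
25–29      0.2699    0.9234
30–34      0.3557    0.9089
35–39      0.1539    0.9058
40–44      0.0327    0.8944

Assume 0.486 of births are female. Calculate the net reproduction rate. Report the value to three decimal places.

Proportion female at birth = 0.486.
Weighting each age-specific rate by interval width and survival:
  15–19: 5 × 0.0047 × 0.9455 = 0.02222
  20–24: 5 × 0.0616 × 0.9340 = 0.28767
  25–29: 5 × 0.2699 × 0.9234 = 1.24613
  30–34: 5 × 0.3557 × 0.9089 = 1.61648
  35–39: 5 × 0.1539 × 0.9058 = 0.69701
  40–44: 5 × 0.0327 × 0.8944 = 0.14623
Sum = 4.01574
NRR = 0.486 × 4.01574 = 1.95165
An NRR exceeding 1 indicates intrinsic growth under these rates.

1.952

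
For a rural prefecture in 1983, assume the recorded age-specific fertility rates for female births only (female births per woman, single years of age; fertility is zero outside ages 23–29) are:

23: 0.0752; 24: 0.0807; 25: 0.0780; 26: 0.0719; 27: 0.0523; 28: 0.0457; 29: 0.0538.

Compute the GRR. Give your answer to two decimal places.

Sum of female ASFRs = 0.0752 + 0.0807 + 0.0780 + 0.0719 + 0.0523 + 0.0457 + 0.0538 = 0.4576
GRR = 0.4576

0.46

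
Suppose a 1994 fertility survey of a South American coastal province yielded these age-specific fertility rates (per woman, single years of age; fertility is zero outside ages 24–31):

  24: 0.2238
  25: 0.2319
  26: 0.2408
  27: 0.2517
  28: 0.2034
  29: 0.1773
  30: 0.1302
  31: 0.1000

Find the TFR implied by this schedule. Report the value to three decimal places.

1.559

Sum of ASFRs = 0.2238 + 0.2319 + 0.2408 + 0.2517 + 0.2034 + 0.1773 + 0.1302 + 0.1000 = 1.5591
TFR = 1.5591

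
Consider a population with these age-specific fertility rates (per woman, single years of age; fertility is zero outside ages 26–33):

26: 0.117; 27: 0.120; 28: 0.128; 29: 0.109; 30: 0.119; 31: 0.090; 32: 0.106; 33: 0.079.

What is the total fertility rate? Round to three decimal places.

Sum of ASFRs = 0.117 + 0.120 + 0.128 + 0.109 + 0.119 + 0.090 + 0.106 + 0.079 = 0.868
TFR = 0.868

0.868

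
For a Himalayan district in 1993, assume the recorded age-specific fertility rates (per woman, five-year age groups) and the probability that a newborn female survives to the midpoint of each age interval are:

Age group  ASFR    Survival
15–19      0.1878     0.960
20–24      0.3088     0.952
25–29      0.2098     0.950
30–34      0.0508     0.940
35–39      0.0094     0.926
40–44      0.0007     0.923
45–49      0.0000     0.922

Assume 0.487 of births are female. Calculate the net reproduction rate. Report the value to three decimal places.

1.779

Proportion female at birth = 0.487.
Per-age-group product (5 × ASFR × survival probability):
  15–19: 5 × 0.1878 × 0.960 = 0.90144
  20–24: 5 × 0.3088 × 0.952 = 1.46989
  25–29: 5 × 0.2098 × 0.950 = 0.99655
  30–34: 5 × 0.0508 × 0.940 = 0.23876
  35–39: 5 × 0.0094 × 0.926 = 0.04352
  40–44: 5 × 0.0007 × 0.923 = 0.00323
  45–49: 5 × 0.0000 × 0.922 = 0.00000
Sum = 3.65339
NRR = 0.487 × 3.65339 = 1.77920
An NRR exceeding 1 indicates intrinsic growth under these rates.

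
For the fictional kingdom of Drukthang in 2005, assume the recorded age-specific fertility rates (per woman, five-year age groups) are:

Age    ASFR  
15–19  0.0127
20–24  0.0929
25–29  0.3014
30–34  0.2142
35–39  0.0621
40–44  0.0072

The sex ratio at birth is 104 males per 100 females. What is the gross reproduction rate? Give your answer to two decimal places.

1.69

Proportion female at birth = 100 / (100 + 104) = 0.49020.
Sum of ASFRs = 0.0127 + 0.0929 + 0.3014 + 0.2142 + 0.0621 + 0.0072 = 0.6905
TFR = 5 × 0.6905 = 3.4525
GRR = 0.49020 × 3.4525 = 1.69242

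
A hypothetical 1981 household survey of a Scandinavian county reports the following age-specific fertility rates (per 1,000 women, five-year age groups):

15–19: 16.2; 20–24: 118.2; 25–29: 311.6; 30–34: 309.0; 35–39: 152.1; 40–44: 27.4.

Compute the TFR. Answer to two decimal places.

Sum of ASFRs = 16.2 + 118.2 + 311.6 + 309.0 + 152.1 + 27.4 = 934.5
TFR = 5 × 934.5 / 1000 = 4.6725

4.67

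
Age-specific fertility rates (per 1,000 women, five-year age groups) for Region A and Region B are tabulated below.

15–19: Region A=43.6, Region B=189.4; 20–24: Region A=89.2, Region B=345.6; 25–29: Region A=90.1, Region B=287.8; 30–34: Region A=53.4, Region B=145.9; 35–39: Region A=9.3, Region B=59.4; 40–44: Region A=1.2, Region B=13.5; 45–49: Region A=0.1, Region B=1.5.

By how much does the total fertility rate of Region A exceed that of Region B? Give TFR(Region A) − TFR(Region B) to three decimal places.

Region A:
  Sum of ASFRs = 43.6 + 89.2 + 90.1 + 53.4 + 9.3 + 1.2 + 0.1 = 286.9
  TFR = 5 × 286.9 / 1000 = 1.4345
Region B:
  Sum of ASFRs = 189.4 + 345.6 + 287.8 + 145.9 + 59.4 + 13.5 + 1.5 = 1043.1
  TFR = 5 × 1043.1 / 1000 = 5.2155
Difference = 1.4345 − 5.2155 = -3.781

-3.781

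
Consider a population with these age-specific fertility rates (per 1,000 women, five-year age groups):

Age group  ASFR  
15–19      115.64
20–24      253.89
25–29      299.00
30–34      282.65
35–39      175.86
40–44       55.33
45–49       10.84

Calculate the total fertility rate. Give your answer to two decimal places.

Sum of ASFRs = 115.64 + 253.89 + 299.00 + 282.65 + 175.86 + 55.33 + 10.84 = 1193.21
TFR = 5 × 1193.21 / 1000 = 5.96605

5.97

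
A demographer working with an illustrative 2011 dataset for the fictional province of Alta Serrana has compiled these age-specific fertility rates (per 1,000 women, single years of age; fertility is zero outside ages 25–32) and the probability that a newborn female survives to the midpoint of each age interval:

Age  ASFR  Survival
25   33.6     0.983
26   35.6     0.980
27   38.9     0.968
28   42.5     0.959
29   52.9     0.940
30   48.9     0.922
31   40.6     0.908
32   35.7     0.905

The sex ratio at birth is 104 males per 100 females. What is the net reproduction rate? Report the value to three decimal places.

Proportion female at birth = 100 / (100 + 104) = 0.49020.
Survival-weighted fertility by age (1·fₓ·Sₓ):
  25: 1 × 33.6/1000 × 0.983 = 0.03303
  26: 1 × 35.6/1000 × 0.980 = 0.03489
  27: 1 × 38.9/1000 × 0.968 = 0.03766
  28: 1 × 42.5/1000 × 0.959 = 0.04076
  29: 1 × 52.9/1000 × 0.940 = 0.04973
  30: 1 × 48.9/1000 × 0.922 = 0.04509
  31: 1 × 40.6/1000 × 0.908 = 0.03686
  32: 1 × 35.7/1000 × 0.905 = 0.03231
Sum = 0.31033
NRR = 0.49020 × 0.31033 = 0.15212
An NRR under 1 implies long-run decline under these rates.

0.152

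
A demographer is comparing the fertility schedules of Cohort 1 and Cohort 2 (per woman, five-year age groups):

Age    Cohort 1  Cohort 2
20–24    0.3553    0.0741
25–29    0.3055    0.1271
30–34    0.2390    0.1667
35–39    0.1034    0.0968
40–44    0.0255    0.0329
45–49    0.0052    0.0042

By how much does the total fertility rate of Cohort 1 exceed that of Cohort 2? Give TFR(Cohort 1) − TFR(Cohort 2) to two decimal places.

2.66

Cohort 1:
  Sum of ASFRs = 0.3553 + 0.3055 + 0.2390 + 0.1034 + 0.0255 + 0.0052 = 1.0339
  TFR = 5 × 1.0339 = 5.1695
Cohort 2:
  Sum of ASFRs = 0.0741 + 0.1271 + 0.1667 + 0.0968 + 0.0329 + 0.0042 = 0.5018
  TFR = 5 × 0.5018 = 2.509
Difference = 5.1695 − 2.509 = 2.6605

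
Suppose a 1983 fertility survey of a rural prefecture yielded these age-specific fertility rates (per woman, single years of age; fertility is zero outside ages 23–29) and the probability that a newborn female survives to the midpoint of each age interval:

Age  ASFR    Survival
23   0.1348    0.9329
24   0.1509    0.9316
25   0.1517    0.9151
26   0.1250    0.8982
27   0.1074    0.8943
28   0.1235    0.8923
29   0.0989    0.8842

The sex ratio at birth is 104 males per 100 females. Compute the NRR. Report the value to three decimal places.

Proportion female at birth = 100 / (100 + 104) = 0.49020.
Survival-weighted fertility by age (1·fₓ·Sₓ):
  23: 1 × 0.1348 × 0.9329 = 0.12575
  24: 1 × 0.1509 × 0.9316 = 0.14058
  25: 1 × 0.1517 × 0.9151 = 0.13882
  26: 1 × 0.1250 × 0.8982 = 0.11228
  27: 1 × 0.1074 × 0.8943 = 0.09605
  28: 1 × 0.1235 × 0.8923 = 0.11020
  29: 1 × 0.0989 × 0.8842 = 0.08745
Sum = 0.81113
NRR = 0.49020 × 0.81113 = 0.39762

0.398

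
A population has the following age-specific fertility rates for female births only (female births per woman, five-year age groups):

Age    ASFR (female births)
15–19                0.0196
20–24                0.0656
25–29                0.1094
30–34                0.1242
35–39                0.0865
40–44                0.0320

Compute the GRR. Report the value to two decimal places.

Sum of female ASFRs = 0.0196 + 0.0656 + 0.1094 + 0.1242 + 0.0865 + 0.0320 = 0.4373
GRR = 5 × 0.4373 = 2.1865

2.19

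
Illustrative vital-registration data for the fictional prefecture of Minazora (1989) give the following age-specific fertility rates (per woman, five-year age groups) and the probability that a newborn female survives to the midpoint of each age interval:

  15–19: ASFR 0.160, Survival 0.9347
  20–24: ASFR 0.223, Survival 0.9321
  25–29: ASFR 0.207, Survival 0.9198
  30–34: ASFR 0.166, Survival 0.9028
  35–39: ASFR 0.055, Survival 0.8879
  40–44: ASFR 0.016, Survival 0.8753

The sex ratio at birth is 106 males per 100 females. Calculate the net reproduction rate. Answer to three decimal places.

1.846

Proportion female at birth = 100 / (100 + 106) = 0.48544.
Per-age-group product (5 × ASFR × survival probability):
  15–19: 5 × 0.160 × 0.9347 = 0.74776
  20–24: 5 × 0.223 × 0.9321 = 1.03929
  25–29: 5 × 0.207 × 0.9198 = 0.95199
  30–34: 5 × 0.166 × 0.9028 = 0.74932
  35–39: 5 × 0.055 × 0.8879 = 0.24417
  40–44: 5 × 0.016 × 0.8753 = 0.07002
Sum = 3.80255
NRR = 0.48544 × 3.80255 = 1.84591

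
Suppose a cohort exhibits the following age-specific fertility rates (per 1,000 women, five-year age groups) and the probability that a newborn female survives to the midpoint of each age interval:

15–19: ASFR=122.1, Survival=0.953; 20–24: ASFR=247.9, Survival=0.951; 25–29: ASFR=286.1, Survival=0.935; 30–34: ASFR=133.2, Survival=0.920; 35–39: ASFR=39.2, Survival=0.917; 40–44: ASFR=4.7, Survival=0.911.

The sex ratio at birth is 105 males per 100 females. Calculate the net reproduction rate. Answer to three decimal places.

1.908

Proportion female at birth = 100 / (100 + 105) = 0.48780.
Per-age-group product (5 × ASFR × survival probability):
  15–19: 5 × 122.1/1000 × 0.953 = 0.58181
  20–24: 5 × 247.9/1000 × 0.951 = 1.17876
  25–29: 5 × 286.1/1000 × 0.935 = 1.33752
  30–34: 5 × 133.2/1000 × 0.920 = 0.61272
  35–39: 5 × 39.2/1000 × 0.917 = 0.17973
  40–44: 5 × 4.7/1000 × 0.911 = 0.02141
Sum = 3.91195
NRR = 0.48780 × 3.91195 = 1.90825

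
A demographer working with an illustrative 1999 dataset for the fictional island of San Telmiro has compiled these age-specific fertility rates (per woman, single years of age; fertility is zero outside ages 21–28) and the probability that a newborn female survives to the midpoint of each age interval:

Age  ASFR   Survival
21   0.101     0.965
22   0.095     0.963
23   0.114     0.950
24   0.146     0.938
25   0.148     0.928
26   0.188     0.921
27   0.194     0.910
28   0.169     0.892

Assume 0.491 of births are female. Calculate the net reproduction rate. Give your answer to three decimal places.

Proportion female at birth = 0.491.
Weighting each age-specific rate by interval width and survival:
  21: 1 × 0.101 × 0.965 = 0.09747
  22: 1 × 0.095 × 0.963 = 0.09149
  23: 1 × 0.114 × 0.950 = 0.10830
  24: 1 × 0.146 × 0.938 = 0.13695
  25: 1 × 0.148 × 0.928 = 0.13734
  26: 1 × 0.188 × 0.921 = 0.17315
  27: 1 × 0.194 × 0.910 = 0.17654
  28: 1 × 0.169 × 0.892 = 0.15075
Sum = 1.07199
NRR = 0.491 × 1.07199 = 0.52635

0.526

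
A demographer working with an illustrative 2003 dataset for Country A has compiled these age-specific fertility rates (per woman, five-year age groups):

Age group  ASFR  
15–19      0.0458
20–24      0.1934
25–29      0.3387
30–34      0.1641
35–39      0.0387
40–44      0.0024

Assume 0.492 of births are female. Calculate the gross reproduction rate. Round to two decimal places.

1.93

Proportion female at birth = 0.492.
Sum of ASFRs = 0.0458 + 0.1934 + 0.3387 + 0.1641 + 0.0387 + 0.0024 = 0.7831
TFR = 5 × 0.7831 = 3.9155
GRR = 0.492 × 3.9155 = 1.92643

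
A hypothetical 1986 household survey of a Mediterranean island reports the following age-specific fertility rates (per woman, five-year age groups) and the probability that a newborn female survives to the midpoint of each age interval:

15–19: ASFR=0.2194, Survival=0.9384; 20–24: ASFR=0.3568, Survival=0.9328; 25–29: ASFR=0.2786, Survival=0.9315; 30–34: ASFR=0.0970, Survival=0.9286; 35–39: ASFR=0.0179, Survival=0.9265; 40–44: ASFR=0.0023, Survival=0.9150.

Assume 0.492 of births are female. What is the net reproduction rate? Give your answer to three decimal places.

Proportion female at birth = 0.492.
Survival-weighted fertility by age (5·fₓ·Sₓ):
  15–19: 5 × 0.2194 × 0.9384 = 1.02942
  20–24: 5 × 0.3568 × 0.9328 = 1.66412
  25–29: 5 × 0.2786 × 0.9315 = 1.29758
  30–34: 5 × 0.0970 × 0.9286 = 0.45037
  35–39: 5 × 0.0179 × 0.9265 = 0.08292
  40–44: 5 × 0.0023 × 0.9150 = 0.01052
Sum = 4.53493
NRR = 0.492 × 4.53493 = 2.23119
NRR > 1, so each generation more than replaces itself.

2.231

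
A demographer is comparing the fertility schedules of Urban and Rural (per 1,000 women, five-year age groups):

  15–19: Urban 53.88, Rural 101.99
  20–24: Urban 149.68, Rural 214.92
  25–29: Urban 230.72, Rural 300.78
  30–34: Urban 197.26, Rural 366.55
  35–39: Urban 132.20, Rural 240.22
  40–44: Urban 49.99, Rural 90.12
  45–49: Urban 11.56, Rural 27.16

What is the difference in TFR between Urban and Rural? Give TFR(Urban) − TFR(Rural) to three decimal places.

-2.582

Urban:
  Sum of ASFRs = 53.88 + 149.68 + 230.72 + 197.26 + 132.20 + 49.99 + 11.56 = 825.29
  TFR = 5 × 825.29 / 1000 = 4.12645
Rural:
  Sum of ASFRs = 101.99 + 214.92 + 300.78 + 366.55 + 240.22 + 90.12 + 27.16 = 1341.74
  TFR = 5 × 1341.74 / 1000 = 6.7087
Difference = 4.12645 − 6.7087 = -2.58225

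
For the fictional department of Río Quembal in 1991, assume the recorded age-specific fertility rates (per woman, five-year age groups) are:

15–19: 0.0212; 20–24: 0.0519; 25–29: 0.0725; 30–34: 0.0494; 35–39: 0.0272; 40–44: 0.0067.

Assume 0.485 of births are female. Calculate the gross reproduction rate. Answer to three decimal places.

Proportion female at birth = 0.485.
Sum of ASFRs = 0.0212 + 0.0519 + 0.0725 + 0.0494 + 0.0272 + 0.0067 = 0.2289
TFR = 5 × 0.2289 = 1.1445
GRR = 0.485 × 1.1445 = 0.55508

0.555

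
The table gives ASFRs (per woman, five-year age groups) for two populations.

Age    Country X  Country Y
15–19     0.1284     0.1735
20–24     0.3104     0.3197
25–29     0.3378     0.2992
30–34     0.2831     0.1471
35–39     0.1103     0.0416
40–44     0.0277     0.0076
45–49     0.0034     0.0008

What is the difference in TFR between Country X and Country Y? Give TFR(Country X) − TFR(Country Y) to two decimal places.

1.06

Country X:
  Sum of ASFRs = 0.1284 + 0.3104 + 0.3378 + 0.2831 + 0.1103 + 0.0277 + 0.0034 = 1.2011
  TFR = 5 × 1.2011 = 6.0055
Country Y:
  Sum of ASFRs = 0.1735 + 0.3197 + 0.2992 + 0.1471 + 0.0416 + 0.0076 + 0.0008 = 0.9895
  TFR = 5 × 0.9895 = 4.9475
Difference = 6.0055 − 4.9475 = 1.058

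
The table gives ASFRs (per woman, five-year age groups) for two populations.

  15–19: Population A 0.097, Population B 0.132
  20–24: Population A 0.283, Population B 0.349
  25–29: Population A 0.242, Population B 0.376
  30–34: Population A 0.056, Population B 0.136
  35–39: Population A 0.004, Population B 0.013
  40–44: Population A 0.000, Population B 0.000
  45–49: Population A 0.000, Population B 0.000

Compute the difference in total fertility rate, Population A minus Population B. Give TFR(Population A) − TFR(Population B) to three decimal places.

-1.620

Population A:
  Sum of ASFRs = 0.097 + 0.283 + 0.242 + 0.056 + 0.004 + 0.000 + 0.000 = 0.682
  TFR = 5 × 0.682 = 3.41
Population B:
  Sum of ASFRs = 0.132 + 0.349 + 0.376 + 0.136 + 0.013 + 0.000 + 0.000 = 1.006
  TFR = 5 × 1.006 = 5.03
Difference = 3.41 − 5.03 = -1.62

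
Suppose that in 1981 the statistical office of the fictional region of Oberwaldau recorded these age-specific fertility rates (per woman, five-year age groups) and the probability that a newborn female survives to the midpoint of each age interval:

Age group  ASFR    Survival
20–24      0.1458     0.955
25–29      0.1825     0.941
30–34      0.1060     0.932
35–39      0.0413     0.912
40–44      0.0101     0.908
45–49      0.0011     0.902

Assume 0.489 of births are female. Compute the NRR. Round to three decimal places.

1.119

Proportion female at birth = 0.489.
Weighting each age-specific rate by interval width and survival:
  20–24: 5 × 0.1458 × 0.955 = 0.69620
  25–29: 5 × 0.1825 × 0.941 = 0.85866
  30–34: 5 × 0.1060 × 0.932 = 0.49396
  35–39: 5 × 0.0413 × 0.912 = 0.18833
  40–44: 5 × 0.0101 × 0.908 = 0.04585
  45–49: 5 × 0.0011 × 0.902 = 0.00496
Sum = 2.28796
NRR = 0.489 × 2.28796 = 1.11881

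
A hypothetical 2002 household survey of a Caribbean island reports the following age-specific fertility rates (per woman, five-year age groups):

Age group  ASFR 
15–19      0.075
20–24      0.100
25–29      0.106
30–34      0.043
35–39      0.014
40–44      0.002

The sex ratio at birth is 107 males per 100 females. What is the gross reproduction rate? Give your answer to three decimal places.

Proportion female at birth = 100 / (100 + 107) = 0.48309.
Sum of ASFRs = 0.075 + 0.100 + 0.106 + 0.043 + 0.014 + 0.002 = 0.340
TFR = 5 × 0.340 = 1.7
GRR = 0.48309 × 1.7 = 0.82125

0.821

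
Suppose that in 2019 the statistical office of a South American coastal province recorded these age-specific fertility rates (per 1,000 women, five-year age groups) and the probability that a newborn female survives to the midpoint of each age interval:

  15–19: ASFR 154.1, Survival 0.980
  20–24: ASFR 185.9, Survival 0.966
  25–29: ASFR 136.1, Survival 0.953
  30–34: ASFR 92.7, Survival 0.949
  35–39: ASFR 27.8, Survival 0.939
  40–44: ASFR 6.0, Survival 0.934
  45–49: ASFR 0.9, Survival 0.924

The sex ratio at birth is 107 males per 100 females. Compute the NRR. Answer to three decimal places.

1.403

Proportion female at birth = 100 / (100 + 107) = 0.48309.
Survival-weighted fertility by age (5·fₓ·Sₓ):
  15–19: 5 × 154.1/1000 × 0.980 = 0.75509
  20–24: 5 × 185.9/1000 × 0.966 = 0.89790
  25–29: 5 × 136.1/1000 × 0.953 = 0.64852
  30–34: 5 × 92.7/1000 × 0.949 = 0.43986
  35–39: 5 × 27.8/1000 × 0.939 = 0.13052
  40–44: 5 × 6.0/1000 × 0.934 = 0.02802
  45–49: 5 × 0.9/1000 × 0.924 = 0.00416
Sum = 2.90407
NRR = 0.48309 × 2.90407 = 1.40293
With NRR above 1 the population is above replacement fertility.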